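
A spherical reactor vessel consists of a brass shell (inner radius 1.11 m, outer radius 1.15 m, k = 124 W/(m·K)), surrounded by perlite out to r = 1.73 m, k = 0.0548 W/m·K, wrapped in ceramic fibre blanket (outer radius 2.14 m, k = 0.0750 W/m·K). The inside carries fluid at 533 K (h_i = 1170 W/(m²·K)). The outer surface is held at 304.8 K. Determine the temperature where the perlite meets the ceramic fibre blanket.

Resistance network (inner→outer):
  R_conv,in = 1/(4πr²h) = 1/(4π·1.11²·1170) = 5.520×10^-5 K/W
  R_brass = (1/1.11 − 1/1.15)/(4πk) = 0.03134/(4π·124) = 2.011×10^-5 K/W
  R_perlite = (1/1.15 − 1/1.73)/(4πk) = 0.2915/(4π·0.0548) = 0.4233 K/W
  R_ceramic fibre blanket = (1/1.73 − 1/2.14)/(4πk) = 0.1107/(4π·0.0750) = 0.1175 K/W
ΣR = 5.520×10^-5 + 2.011×10^-5 + 0.4233 + 0.1175 = 0.5409 K/W
Q = ΔT/ΣR = (533 K − 304.8 K)/0.5409 = 421.9 W
From the inner boundary to the perlite/ceramic fibre blanket interface, ΣR_partial = 0.4234 K/W.
T_interface = T_in − Q·ΣR_partial = 533 K − (421.9)(0.4234) = 354.4 K

T = 354.4 K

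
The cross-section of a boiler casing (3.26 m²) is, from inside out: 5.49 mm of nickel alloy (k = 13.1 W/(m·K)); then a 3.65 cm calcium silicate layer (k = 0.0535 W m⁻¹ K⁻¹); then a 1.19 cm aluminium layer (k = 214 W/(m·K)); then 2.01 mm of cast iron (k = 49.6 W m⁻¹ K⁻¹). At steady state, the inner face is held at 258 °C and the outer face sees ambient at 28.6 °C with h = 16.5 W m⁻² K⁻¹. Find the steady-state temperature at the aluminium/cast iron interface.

Series thermal resistances, inner to outer:
  R_nickel alloy = L/(kA) = 0.00549/(13.1·3.26) = 1.286×10^-4 K/W
  R_calcium silicate = L/(kA) = 0.0365/(0.0535·3.26) = 0.2093 K/W
  R_aluminium = L/(kA) = 0.0119/(214·3.26) = 1.706×10^-5 K/W
  R_cast iron = L/(kA) = 0.00201/(49.6·3.26) = 1.243×10^-5 K/W
  R_conv,out = 1/(hA) = 1/(16.5·3.26) = 0.01859 K/W
ΣR = 1.286×10^-4 + 0.2093 + 1.706×10^-5 + 1.243×10^-5 + 0.01859 = 0.2280 K/W
Q = ΔT/ΣR = (258 °C − 28.6 °C)/0.2280 = 1006 W
From the inner boundary to the aluminium/cast iron interface, ΣR_partial = 0.2094 K/W.
T_interface = T_in − Q·ΣR_partial = 258 °C − (1006)(0.2094) = 47.3 °C

T = 47.3 °C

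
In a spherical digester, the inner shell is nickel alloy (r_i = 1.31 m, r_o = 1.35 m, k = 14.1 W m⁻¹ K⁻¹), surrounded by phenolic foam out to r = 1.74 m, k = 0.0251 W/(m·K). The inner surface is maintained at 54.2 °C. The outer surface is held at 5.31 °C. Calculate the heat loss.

Q = 92.9 W

Resistance network (inner→outer):
  R_nickel alloy = (1/1.31 − 1/1.35)/(4πk) = 0.02262/(4π·14.1) = 1.277×10^-4 K/W
  R_phenolic foam = (1/1.35 − 1/1.74)/(4πk) = 0.1660/(4π·0.0251) = 0.5264 K/W
ΣR = 1.277×10^-4 + 0.5264 = 0.5265 K/W
Q = ΔT/ΣR = (54.2 °C − 5.31 °C)/0.5265 = 92.9 W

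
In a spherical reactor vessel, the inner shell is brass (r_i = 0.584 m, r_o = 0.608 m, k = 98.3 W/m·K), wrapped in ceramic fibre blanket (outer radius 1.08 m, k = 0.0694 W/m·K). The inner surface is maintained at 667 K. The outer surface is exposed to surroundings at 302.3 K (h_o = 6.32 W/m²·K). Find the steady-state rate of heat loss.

Q = 437 W

Treat each layer as a resistance in series:
  R_brass = (1/0.584 − 1/0.608)/(4πk) = 0.06759/(4π·98.3) = 5.472×10^-5 K/W
  R_ceramic fibre blanket = (1/0.608 − 1/1.08)/(4πk) = 0.7188/(4π·0.0694) = 0.8242 K/W
  R_conv,out = 1/(4πr²h) = 1/(4π·1.08²·6.32) = 0.01080 K/W
ΣR = 5.472×10^-5 + 0.8242 + 0.01080 = 0.8351 K/W
Q = ΔT/ΣR = (667 K − 302.3 K)/0.8351 = 437 W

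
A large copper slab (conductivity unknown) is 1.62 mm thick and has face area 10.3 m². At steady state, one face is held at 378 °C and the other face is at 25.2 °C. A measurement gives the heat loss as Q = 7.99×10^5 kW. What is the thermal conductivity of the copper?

k = 356 W/m·K

ΣR = ΔT/Q = |378 − 25.2|/7.99×10^8 = 4.416×10^-7 K/W
L/(kA) = 4.416×10^-7 ⇒ k = 0.00162/(4.416×10^-7·10.3) = 356 W/m·K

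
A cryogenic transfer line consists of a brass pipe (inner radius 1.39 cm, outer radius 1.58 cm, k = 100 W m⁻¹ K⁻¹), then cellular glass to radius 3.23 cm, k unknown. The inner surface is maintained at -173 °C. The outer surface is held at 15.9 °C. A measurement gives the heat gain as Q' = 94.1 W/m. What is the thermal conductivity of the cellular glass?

ΣR = ΔT/Q' = |-173 − 15.9|/94.1 = 2.007 m·K/W
Known resistances:
  R'_brass = ln(0.0158/0.0139)/(2πk) = 0.1281/(2π·100) = 2.039×10^-4 m·K/W
R_cellular glass = ΣR − ΣR_known = 2.007 − 2.039×10^-4 = 2.007 m·K/W
ln(r₂/r₁)/(2πk) = 2.007 ⇒ k = 0.7151/(2π·2.007) = 0.0567 W/m·K

k = 0.0567 W/m·K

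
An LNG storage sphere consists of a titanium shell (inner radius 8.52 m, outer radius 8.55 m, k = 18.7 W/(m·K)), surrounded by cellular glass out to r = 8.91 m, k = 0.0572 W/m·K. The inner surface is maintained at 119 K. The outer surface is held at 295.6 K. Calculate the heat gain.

Resistance network (inner→outer):
  R_titanium = (1/8.52 − 1/8.55)/(4πk) = 4.118×10^-4/(4π·18.7) = 1.753×10^-6 K/W
  R_cellular glass = (1/8.55 − 1/8.91)/(4πk) = 0.004726/(4π·0.0572) = 0.006574 K/W
ΣR = 1.753×10^-6 + 0.006574 = 0.006576 K/W
Q = ΔT/ΣR = (119 K − 295.6 K)/0.006576 = -26900 W
(Negative Q ⇒ heat flows inward; heat gain = 26900 W.)

Q = 26900 W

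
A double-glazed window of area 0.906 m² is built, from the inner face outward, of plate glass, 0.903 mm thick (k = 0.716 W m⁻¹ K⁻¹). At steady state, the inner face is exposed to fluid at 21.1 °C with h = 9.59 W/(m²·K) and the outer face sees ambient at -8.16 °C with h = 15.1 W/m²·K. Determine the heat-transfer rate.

Resistance network (inner→outer):
  R_conv,in = 1/(hA) = 1/(9.59·0.906) = 0.1151 K/W
  R_plate glass = L/(kA) = 9.03×10^-4/(0.716·0.906) = 0.001392 K/W
  R_conv,out = 1/(hA) = 1/(15.1·0.906) = 0.07310 K/W
ΣR = 0.1151 + 0.001392 + 0.07310 = 0.1896 K/W
Q = ΔT/ΣR = (21.1 °C − -8.16 °C)/0.1896 = 154 W

Q = 154 W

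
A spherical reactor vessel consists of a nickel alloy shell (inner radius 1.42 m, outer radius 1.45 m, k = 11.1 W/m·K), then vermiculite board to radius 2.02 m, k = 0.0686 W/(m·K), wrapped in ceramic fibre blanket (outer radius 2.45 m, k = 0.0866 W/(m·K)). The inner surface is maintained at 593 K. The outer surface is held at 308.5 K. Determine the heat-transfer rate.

Treat each layer as a resistance in series:
  R_nickel alloy = (1/1.42 − 1/1.45)/(4πk) = 0.01457/(4π·11.1) = 1.045×10^-4 K/W
  R_vermiculite board = (1/1.45 − 1/2.02)/(4πk) = 0.1946/(4π·0.0686) = 0.2257 K/W
  R_ceramic fibre blanket = (1/2.02 − 1/2.45)/(4πk) = 0.08689/(4π·0.0866) = 0.07984 K/W
ΣR = 1.045×10^-4 + 0.2257 + 0.07984 = 0.3056 K/W
Q = ΔT/ΣR = (593 K − 308.5 K)/0.3056 = 931 W

Q = 931 W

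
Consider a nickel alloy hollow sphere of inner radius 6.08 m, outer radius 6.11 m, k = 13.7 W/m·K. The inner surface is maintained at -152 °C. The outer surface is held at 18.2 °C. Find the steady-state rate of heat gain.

Q = 4πk·ΔT/(1/r₁ − 1/r₂) = 4π × 13.7 × 170.2 / (1/6.08 − 1/6.11) = 3.63×10^7 W

Q = 3.63×10^7 W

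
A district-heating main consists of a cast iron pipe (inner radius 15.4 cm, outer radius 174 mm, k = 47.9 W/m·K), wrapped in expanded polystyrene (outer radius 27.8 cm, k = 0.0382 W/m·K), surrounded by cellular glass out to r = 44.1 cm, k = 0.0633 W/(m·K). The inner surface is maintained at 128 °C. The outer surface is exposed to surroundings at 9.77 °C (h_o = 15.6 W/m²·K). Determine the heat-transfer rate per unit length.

Resistance network (inner→outer):
  R'_cast iron = ln(0.174/0.154)/(2πk) = 0.1221/(2π·47.9) = 4.057×10^-4 m·K/W
  R'_expanded polystyrene = ln(0.278/0.174)/(2πk) = 0.4686/(2π·0.0382) = 1.952 m·K/W
  R'_cellular glass = ln(0.441/0.278)/(2πk) = 0.4614/(2π·0.0633) = 1.160 m·K/W
  R'_conv,out = 1/(2πr h) = 1/(2π·0.441·15.6) = 0.02313 m·K/W
ΣR = 4.057×10^-4 + 1.952 + 1.160 + 0.02313 = 3.136 m·K/W
Q' = ΔT/ΣR = (128 °C − 9.77 °C)/3.136 = 37.7 W/m

Q' = 37.7 W/m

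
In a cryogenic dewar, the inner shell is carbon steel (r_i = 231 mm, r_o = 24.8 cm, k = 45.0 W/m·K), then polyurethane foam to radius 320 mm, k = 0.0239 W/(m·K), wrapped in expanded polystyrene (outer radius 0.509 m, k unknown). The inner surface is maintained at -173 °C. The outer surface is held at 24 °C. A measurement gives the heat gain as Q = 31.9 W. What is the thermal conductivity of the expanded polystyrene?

k = 0.0293 W/m·K

ΣR = ΔT/Q = |-173 − 24|/31.9 = 6.176 K/W
Known resistances:
  R_carbon steel = (1/0.231 − 1/0.248)/(4πk) = 0.2967/(4π·45.0) = 5.248×10^-4 K/W
  R_polyurethane foam = (1/0.248 − 1/0.320)/(4πk) = 0.9073/(4π·0.0239) = 3.021 K/W
R_expanded polystyrene = ΣR − ΣR_known = 6.176 − 3.022 = 3.154 K/W
(1/r₁−1/r₂)/(4πk) = 3.154 ⇒ k = 1.160/(4π·3.154) = 0.0293 W/m·K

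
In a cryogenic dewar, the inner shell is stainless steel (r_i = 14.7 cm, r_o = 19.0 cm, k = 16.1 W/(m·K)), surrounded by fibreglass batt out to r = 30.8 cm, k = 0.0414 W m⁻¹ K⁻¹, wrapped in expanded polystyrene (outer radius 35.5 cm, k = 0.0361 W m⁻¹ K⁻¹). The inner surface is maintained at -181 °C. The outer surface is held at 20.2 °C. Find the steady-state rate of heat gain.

Series thermal resistances, inner to outer:
  R_stainless steel = (1/0.147 − 1/0.190)/(4πk) = 1.540/(4π·16.1) = 0.007610 K/W
  R_fibreglass batt = (1/0.190 − 1/0.308)/(4πk) = 2.016/(4π·0.0414) = 3.876 K/W
  R_expanded polystyrene = (1/0.308 − 1/0.355)/(4πk) = 0.4299/(4π·0.0361) = 0.9475 K/W
ΣR = 0.007610 + 3.876 + 0.9475 = 4.831 K/W
Q = ΔT/ΣR = (-181 °C − 20.2 °C)/4.831 = -41.6 W
(Negative Q ⇒ heat flows inward; heat gain = 41.6 W.)

Q = 41.6 W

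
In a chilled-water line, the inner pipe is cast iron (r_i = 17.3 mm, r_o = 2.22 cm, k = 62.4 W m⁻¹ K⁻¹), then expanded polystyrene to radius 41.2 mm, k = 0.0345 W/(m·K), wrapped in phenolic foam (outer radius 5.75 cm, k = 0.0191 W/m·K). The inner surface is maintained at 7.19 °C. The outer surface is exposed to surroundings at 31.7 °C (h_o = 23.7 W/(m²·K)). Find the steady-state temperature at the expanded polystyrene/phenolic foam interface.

T = 19.4 °C

Series thermal resistances, inner to outer:
  R'_cast iron = ln(0.0222/0.0173)/(2πk) = 0.2494/(2π·62.4) = 6.361×10^-4 m·K/W
  R'_expanded polystyrene = ln(0.0412/0.0222)/(2πk) = 0.6183/(2π·0.0345) = 2.853 m·K/W
  R'_phenolic foam = ln(0.0575/0.0412)/(2πk) = 0.3333/(2π·0.0191) = 2.778 m·K/W
  R'_conv,out = 1/(2πr h) = 1/(2π·0.0575·23.7) = 0.1168 m·K/W
ΣR = 6.361×10^-4 + 2.853 + 2.778 + 0.1168 = 5.748 m·K/W
Q' = ΔT/ΣR = (7.19 °C − 31.7 °C)/5.748 = -4.264 W/m
From the inner boundary to the expanded polystyrene/phenolic foam interface, ΣR_partial = 2.854 m·K/W.
T_interface = T_in − Q'·ΣR_partial = 7.19 °C − (-4.264)(2.854) = 19.4 °C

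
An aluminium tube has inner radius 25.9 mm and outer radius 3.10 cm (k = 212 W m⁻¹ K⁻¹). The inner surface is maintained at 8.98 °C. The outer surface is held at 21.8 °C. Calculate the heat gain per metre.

Q' = 2πk·ΔT/ln(r₂/r₁) = 2π × 212 × 12.82 / ln(0.0310/0.0259) = 95000 W/m

Q' = 95000 W/m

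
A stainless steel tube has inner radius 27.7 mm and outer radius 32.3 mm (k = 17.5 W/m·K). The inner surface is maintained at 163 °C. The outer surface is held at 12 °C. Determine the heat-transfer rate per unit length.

Q' = 2πk·ΔT/ln(r₂/r₁) = 2π × 17.5 × 151 / ln(0.0323/0.0277) = 1.08×10^5 W/m

Q' = 108 kW/m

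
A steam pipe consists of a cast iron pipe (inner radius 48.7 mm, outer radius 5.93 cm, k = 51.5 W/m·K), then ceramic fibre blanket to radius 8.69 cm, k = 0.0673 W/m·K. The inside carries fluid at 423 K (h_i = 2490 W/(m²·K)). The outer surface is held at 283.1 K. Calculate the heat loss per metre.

Series thermal resistances, inner to outer:
  R'_conv,in = 1/(2πr h) = 1/(2π·0.0487·2490) = 0.001312 m·K/W
  R'_cast iron = ln(0.0593/0.0487)/(2πk) = 0.1969/(2π·51.5) = 6.086×10^-4 m·K/W
  R'_ceramic fibre blanket = ln(0.0869/0.0593)/(2πk) = 0.3821/(2π·0.0673) = 0.9037 m·K/W
ΣR = 0.001312 + 6.086×10^-4 + 0.9037 = 0.9056 m·K/W
Q' = ΔT/ΣR = (423 K − 283.1 K)/0.9056 = 154 W/m

Q' = 154 W/m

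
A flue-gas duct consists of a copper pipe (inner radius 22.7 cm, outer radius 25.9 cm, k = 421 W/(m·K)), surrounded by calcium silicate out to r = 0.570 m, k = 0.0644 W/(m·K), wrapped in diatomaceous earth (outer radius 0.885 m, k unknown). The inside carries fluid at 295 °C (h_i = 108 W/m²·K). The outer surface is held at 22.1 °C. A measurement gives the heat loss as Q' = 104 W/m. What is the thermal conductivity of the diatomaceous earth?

ΣR = ΔT/Q' = |295 − 22.1|/104 = 2.624 m·K/W
Known resistances:
  R'_conv,in = 1/(2πr h) = 1/(2π·0.227·108) = 0.006492 m·K/W
  R'_copper = ln(0.259/0.227)/(2πk) = 0.1319/(2π·421) = 4.986×10^-5 m·K/W
  R'_calcium silicate = ln(0.570/0.259)/(2πk) = 0.7888/(2π·0.0644) = 1.949 m·K/W
R_diatomaceous earth = ΣR − ΣR_known = 2.624 − 1.956 = 0.6680 m·K/W
ln(r₂/r₁)/(2πk) = 0.6680 ⇒ k = 0.4400/(2π·0.6680) = 0.105 W/m·K

k = 0.105 W/m·K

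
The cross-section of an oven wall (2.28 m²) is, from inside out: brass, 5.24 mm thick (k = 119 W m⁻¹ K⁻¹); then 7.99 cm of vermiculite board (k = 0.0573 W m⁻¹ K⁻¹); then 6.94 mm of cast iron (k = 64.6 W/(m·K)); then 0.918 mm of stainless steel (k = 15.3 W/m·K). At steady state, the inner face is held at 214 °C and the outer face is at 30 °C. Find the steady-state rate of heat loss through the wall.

Q = 301 W

Resistance network (inner→outer):
  R_brass = L/(kA) = 0.00524/(119·2.28) = 1.931×10^-5 K/W
  R_vermiculite board = L/(kA) = 0.0799/(0.0573·2.28) = 0.6116 K/W
  R_cast iron = L/(kA) = 0.00694/(64.6·2.28) = 4.712×10^-5 K/W
  R_stainless steel = L/(kA) = 9.18×10^-4/(15.3·2.28) = 2.632×10^-5 K/W
ΣR = 1.931×10^-5 + 0.6116 + 4.712×10^-5 + 2.632×10^-5 = 0.6117 K/W
Q = ΔT/ΣR = (214 °C − 30 °C)/0.6117 = 301 W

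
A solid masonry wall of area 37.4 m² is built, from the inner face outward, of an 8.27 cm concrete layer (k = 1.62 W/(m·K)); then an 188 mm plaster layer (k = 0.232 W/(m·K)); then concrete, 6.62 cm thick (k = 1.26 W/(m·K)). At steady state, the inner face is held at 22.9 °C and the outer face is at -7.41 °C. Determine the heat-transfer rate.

Q = 1240 W

Treat each layer as a resistance in series:
  R_concrete = L/(kA) = 0.0827/(1.62·37.4) = 0.001365 K/W
  R_plaster = L/(kA) = 0.188/(0.232·37.4) = 0.02167 K/W
  R_concrete = L/(kA) = 0.0662/(1.26·37.4) = 0.001405 K/W
ΣR = 0.001365 + 0.02167 + 0.001405 = 0.02444 K/W
Q = ΔT/ΣR = (22.9 °C − -7.41 °C)/0.02444 = 1240 W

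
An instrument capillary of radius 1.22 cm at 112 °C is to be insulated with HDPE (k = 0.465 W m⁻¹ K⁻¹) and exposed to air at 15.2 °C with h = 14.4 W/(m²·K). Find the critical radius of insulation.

r_cr = 3.23 cm

For a cylinder, r_cr = k_ins/h = 0.465/14.4 = 0.0323 m = 3.23 cm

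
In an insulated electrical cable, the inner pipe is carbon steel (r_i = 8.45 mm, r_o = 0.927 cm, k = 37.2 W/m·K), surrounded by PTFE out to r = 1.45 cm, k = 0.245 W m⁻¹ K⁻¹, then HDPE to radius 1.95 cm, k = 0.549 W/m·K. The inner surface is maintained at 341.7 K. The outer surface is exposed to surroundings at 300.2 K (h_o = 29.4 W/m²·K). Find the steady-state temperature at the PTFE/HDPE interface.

T = 323.2 K

Treat each layer as a resistance in series:
  R'_carbon steel = ln(0.00927/0.00845)/(2πk) = 0.09262/(2π·37.2) = 3.962×10^-4 m·K/W
  R'_PTFE = ln(0.0145/0.00927)/(2πk) = 0.4474/(2π·0.245) = 0.2906 m·K/W
  R'_HDPE = ln(0.0195/0.0145)/(2πk) = 0.2963/(2π·0.549) = 0.08589 m·K/W
  R'_conv,out = 1/(2πr h) = 1/(2π·0.0195·29.4) = 0.2776 m·K/W
ΣR = 3.962×10^-4 + 0.2906 + 0.08589 + 0.2776 = 0.6545 m·K/W
Q' = ΔT/ΣR = (341.7 K − 300.2 K)/0.6545 = 63.41 W/m
From the inner boundary to the PTFE/HDPE interface, ΣR_partial = 0.2910 m·K/W.
T_interface = T_in − Q'·ΣR_partial = 341.7 K − (63.41)(0.2910) = 323.2 K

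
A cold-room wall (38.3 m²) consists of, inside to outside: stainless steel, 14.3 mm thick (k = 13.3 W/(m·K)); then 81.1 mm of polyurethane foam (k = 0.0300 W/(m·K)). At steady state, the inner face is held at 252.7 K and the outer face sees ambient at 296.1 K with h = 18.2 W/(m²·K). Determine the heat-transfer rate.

Series thermal resistances, inner to outer:
  R_stainless steel = L/(kA) = 0.0143/(13.3·38.3) = 2.807×10^-5 K/W
  R_polyurethane foam = L/(kA) = 0.0811/(0.0300·38.3) = 0.07058 K/W
  R_conv,out = 1/(hA) = 1/(18.2·38.3) = 0.001435 K/W
ΣR = 2.807×10^-5 + 0.07058 + 0.001435 = 0.07204 K/W
Q = ΔT/ΣR = (252.7 K − 296.1 K)/0.07204 = -602 W
(Negative Q ⇒ heat flows inward; heat gain = 602 W.)

Q = 602 W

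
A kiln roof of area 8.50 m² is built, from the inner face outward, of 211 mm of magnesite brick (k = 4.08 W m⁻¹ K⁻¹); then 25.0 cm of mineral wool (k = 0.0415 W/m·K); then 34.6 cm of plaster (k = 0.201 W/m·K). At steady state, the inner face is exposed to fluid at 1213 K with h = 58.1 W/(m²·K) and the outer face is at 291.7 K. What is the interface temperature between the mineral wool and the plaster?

Resistance network (inner→outer):
  R_conv,in = 1/(hA) = 1/(58.1·8.50) = 0.002025 K/W
  R_magnesite brick = L/(kA) = 0.211/(4.08·8.50) = 0.006084 K/W
  R_mineral wool = L/(kA) = 0.250/(0.0415·8.50) = 0.7087 K/W
  R_plaster = L/(kA) = 0.346/(0.201·8.50) = 0.2025 K/W
ΣR = 0.002025 + 0.006084 + 0.7087 + 0.2025 = 0.9193 K/W
Q = ΔT/ΣR = (1213 K − 291.7 K)/0.9193 = 1002 W
From the inner boundary to the mineral wool/plaster interface, ΣR_partial = 0.7168 K/W.
T_interface = T_in − Q·ΣR_partial = 1213 K − (1002)(0.7168) = 495 K

T = 495 K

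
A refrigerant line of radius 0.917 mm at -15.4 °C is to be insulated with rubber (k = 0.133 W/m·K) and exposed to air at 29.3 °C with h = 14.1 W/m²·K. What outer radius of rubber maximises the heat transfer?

r_cr = 0.943 cm

For a cylinder, r_cr = k_ins/h = 0.133/14.1 = 0.00943 m = 0.943 cm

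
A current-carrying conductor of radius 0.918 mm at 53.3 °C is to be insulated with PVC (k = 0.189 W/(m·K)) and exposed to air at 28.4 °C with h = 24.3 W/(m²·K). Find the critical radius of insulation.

For a cylinder, r_cr = k_ins/h = 0.189/24.3 = 0.00778 m = 0.778 cm

r_cr = 0.778 cm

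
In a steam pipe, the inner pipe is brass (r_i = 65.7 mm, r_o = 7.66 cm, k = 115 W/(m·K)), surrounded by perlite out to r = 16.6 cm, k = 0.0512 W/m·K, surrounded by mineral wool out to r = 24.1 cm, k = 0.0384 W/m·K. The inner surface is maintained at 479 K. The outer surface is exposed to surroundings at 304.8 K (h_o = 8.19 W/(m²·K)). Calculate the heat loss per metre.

Treat each layer as a resistance in series:
  R'_brass = ln(0.0766/0.0657)/(2πk) = 0.1535/(2π·115) = 2.124×10^-4 m·K/W
  R'_perlite = ln(0.166/0.0766)/(2πk) = 0.7734/(2π·0.0512) = 2.404 m·K/W
  R'_mineral wool = ln(0.241/0.166)/(2πk) = 0.3728/(2π·0.0384) = 1.545 m·K/W
  R'_conv,out = 1/(2πr h) = 1/(2π·0.241·8.19) = 0.08063 m·K/W
ΣR = 2.124×10^-4 + 2.404 + 1.545 + 0.08063 = 4.030 m·K/W
Q' = ΔT/ΣR = (479 K − 304.8 K)/4.030 = 43.2 W/m

Q' = 43.2 W/m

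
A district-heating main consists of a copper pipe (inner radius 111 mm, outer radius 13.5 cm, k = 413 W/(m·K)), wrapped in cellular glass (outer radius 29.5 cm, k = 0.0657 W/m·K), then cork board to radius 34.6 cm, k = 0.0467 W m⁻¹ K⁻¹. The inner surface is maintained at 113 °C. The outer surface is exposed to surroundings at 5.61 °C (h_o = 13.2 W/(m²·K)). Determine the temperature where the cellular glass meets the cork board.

Series thermal resistances, inner to outer:
  R'_copper = ln(0.135/0.111)/(2πk) = 0.1957/(2π·413) = 7.543×10^-5 m·K/W
  R'_cellular glass = ln(0.295/0.135)/(2πk) = 0.7817/(2π·0.0657) = 1.894 m·K/W
  R'_cork board = ln(0.346/0.295)/(2πk) = 0.1595/(2π·0.0467) = 0.5435 m·K/W
  R'_conv,out = 1/(2πr h) = 1/(2π·0.346·13.2) = 0.03485 m·K/W
ΣR = 7.543×10^-5 + 1.894 + 0.5435 + 0.03485 = 2.472 m·K/W
Q' = ΔT/ΣR = (113 °C − 5.61 °C)/2.472 = 43.44 W/m
From the inner boundary to the cellular glass/cork board interface, ΣR_partial = 1.894 m·K/W.
T_interface = T_in − Q'·ΣR_partial = 113 °C − (43.44)(1.894) = 30.7 °C

T = 30.7 °C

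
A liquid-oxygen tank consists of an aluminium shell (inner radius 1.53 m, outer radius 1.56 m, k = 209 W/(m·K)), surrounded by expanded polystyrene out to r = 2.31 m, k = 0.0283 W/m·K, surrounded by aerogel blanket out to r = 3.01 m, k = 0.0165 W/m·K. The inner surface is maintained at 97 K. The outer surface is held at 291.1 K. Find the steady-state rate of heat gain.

Resistance network (inner→outer):
  R_aluminium = (1/1.53 − 1/1.56)/(4πk) = 0.01257/(4π·209) = 4.786×10^-6 K/W
  R_expanded polystyrene = (1/1.56 − 1/2.31)/(4πk) = 0.2081/(4π·0.0283) = 0.5852 K/W
  R_aerogel blanket = (1/2.31 − 1/3.01)/(4πk) = 0.1007/(4π·0.0165) = 0.4855 K/W
ΣR = 4.786×10^-6 + 0.5852 + 0.4855 = 1.071 K/W
Q = ΔT/ΣR = (97 K − 291.1 K)/1.071 = -181 W
(Negative Q ⇒ heat flows inward; heat gain = 181 W.)

Q = 181 W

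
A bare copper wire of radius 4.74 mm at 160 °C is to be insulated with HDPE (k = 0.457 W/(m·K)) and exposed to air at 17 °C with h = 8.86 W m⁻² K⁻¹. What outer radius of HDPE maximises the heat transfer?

For a cylinder, r_cr = k_ins/h = 0.457/8.86 = 0.0516 m = 5.16 cm

r_cr = 5.16 cm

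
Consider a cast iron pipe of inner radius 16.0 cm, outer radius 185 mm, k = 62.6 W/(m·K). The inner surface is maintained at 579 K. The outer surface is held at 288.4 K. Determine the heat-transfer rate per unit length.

Q' = 787 kW/m

Q' = 2πk·ΔT/ln(r₂/r₁) = 2π × 62.6 × 290.6 / ln(0.185/0.160) = 7.87×10^5 W/m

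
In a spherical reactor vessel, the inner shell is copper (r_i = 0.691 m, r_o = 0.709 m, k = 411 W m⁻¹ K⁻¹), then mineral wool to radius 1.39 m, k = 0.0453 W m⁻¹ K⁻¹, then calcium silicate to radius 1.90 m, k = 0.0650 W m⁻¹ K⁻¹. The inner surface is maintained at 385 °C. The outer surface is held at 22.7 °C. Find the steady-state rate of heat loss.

Q = 250 W

Series thermal resistances, inner to outer:
  R_copper = (1/0.691 − 1/0.709)/(4πk) = 0.03674/(4π·411) = 7.114×10^-6 K/W
  R_mineral wool = (1/0.709 − 1/1.39)/(4πk) = 0.6910/(4π·0.0453) = 1.214 K/W
  R_calcium silicate = (1/1.39 − 1/1.90)/(4πk) = 0.1931/(4π·0.0650) = 0.2364 K/W
ΣR = 7.114×10^-6 + 1.214 + 0.2364 = 1.450 K/W
Q = ΔT/ΣR = (385 °C − 22.7 °C)/1.450 = 250 W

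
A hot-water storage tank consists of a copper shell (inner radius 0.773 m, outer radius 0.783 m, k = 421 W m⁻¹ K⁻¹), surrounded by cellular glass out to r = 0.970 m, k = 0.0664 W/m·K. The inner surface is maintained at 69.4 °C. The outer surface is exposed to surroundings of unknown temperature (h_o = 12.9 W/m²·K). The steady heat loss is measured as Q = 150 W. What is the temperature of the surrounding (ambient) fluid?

Sum the resistances:
  R_copper = (1/0.773 − 1/0.783)/(4πk) = 0.01652/(4π·421) = 3.123×10^-6 K/W
  R_cellular glass = (1/0.783 − 1/0.970)/(4πk) = 0.2462/(4π·0.0664) = 0.2951 K/W
  R_conv,out = 1/(4πr²h) = 1/(4π·0.970²·12.9) = 0.006556 K/W
ΣR = 0.3016 K/W
ΔT = Q·ΣR = 150 × 0.3016 = 45.24 K
Heat flows outward, so T_out = T_in − ΔT = 69.4 − 45.24 = 24.2 °C

T_out = 24.2 °C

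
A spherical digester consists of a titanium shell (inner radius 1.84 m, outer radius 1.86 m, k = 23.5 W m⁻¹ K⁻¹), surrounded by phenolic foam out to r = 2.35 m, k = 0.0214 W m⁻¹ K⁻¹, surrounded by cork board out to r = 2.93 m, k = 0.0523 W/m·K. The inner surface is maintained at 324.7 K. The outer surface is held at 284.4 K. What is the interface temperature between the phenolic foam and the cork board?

T = 293.9 K

Resistance network (inner→outer):
  R_titanium = (1/1.84 − 1/1.86)/(4πk) = 0.005844/(4π·23.5) = 1.979×10^-5 K/W
  R_phenolic foam = (1/1.86 − 1/2.35)/(4πk) = 0.1121/(4π·0.0214) = 0.4169 K/W
  R_cork board = (1/2.35 − 1/2.93)/(4πk) = 0.08423/(4π·0.0523) = 0.1282 K/W
ΣR = 1.979×10^-5 + 0.4169 + 0.1282 = 0.5451 K/W
Q = ΔT/ΣR = (324.7 K − 284.4 K)/0.5451 = 73.93 W
From the inner boundary to the phenolic foam/cork board interface, ΣR_partial = 0.4169 K/W.
T_interface = T_in − Q·ΣR_partial = 324.7 K − (73.93)(0.4169) = 293.9 K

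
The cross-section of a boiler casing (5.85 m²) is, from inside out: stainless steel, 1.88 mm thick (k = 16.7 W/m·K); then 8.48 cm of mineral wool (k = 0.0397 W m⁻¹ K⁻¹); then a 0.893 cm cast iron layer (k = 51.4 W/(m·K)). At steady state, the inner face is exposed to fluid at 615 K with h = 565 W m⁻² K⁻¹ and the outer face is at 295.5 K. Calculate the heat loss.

Resistance network (inner→outer):
  R_conv,in = 1/(hA) = 1/(565·5.85) = 3.025×10^-4 K/W
  R_stainless steel = L/(kA) = 0.00188/(16.7·5.85) = 1.924×10^-5 K/W
  R_mineral wool = L/(kA) = 0.0848/(0.0397·5.85) = 0.3651 K/W
  R_cast iron = L/(kA) = 0.00893/(51.4·5.85) = 2.970×10^-5 K/W
ΣR = 3.025×10^-4 + 1.924×10^-5 + 0.3651 + 2.970×10^-5 = 0.3655 K/W
Q = ΔT/ΣR = (615 K − 295.5 K)/0.3655 = 874 W

Q = 874 W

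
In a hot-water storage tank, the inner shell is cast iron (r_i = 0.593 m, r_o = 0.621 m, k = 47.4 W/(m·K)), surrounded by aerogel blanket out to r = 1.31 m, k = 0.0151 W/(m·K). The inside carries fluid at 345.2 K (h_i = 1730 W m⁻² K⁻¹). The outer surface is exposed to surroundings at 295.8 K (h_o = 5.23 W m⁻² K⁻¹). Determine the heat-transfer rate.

Q = 11.0 W

Treat each layer as a resistance in series:
  R_conv,in = 1/(4πr²h) = 1/(4π·0.593²·1730) = 1.308×10^-4 K/W
  R_cast iron = (1/0.593 − 1/0.621)/(4πk) = 0.07603/(4π·47.4) = 1.277×10^-4 K/W
  R_aerogel blanket = (1/0.621 − 1/1.31)/(4πk) = 0.8469/(4π·0.0151) = 4.463 K/W
  R_conv,out = 1/(4πr²h) = 1/(4π·1.31²·5.23) = 0.008866 K/W
ΣR = 1.308×10^-4 + 1.277×10^-4 + 4.463 + 0.008866 = 4.472 K/W
Q = ΔT/ΣR = (345.2 K − 295.8 K)/4.472 = 11.0 W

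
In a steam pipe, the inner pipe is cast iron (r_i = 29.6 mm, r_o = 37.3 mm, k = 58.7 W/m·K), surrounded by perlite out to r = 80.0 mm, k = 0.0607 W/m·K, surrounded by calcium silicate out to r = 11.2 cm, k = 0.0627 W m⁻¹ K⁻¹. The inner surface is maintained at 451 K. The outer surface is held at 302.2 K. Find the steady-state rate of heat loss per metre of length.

Q' = 52.1 W/m

Treat each layer as a resistance in series:
  R'_cast iron = ln(0.0373/0.0296)/(2πk) = 0.2312/(2π·58.7) = 6.269×10^-4 m·K/W
  R'_perlite = ln(0.0800/0.0373)/(2πk) = 0.7630/(2π·0.0607) = 2.001 m·K/W
  R'_calcium silicate = ln(0.112/0.0800)/(2πk) = 0.3365/(2π·0.0627) = 0.8541 m·K/W
ΣR = 6.269×10^-4 + 2.001 + 0.8541 = 2.856 m·K/W
Q' = ΔT/ΣR = (451 K − 302.2 K)/2.856 = 52.1 W/m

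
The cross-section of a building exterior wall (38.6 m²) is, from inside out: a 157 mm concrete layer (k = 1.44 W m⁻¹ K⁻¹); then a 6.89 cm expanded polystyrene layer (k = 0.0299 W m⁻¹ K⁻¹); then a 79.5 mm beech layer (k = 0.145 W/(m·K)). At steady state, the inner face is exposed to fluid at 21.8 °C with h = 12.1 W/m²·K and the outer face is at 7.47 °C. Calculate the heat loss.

Q = 182 W

Treat each layer as a resistance in series:
  R_conv,in = 1/(hA) = 1/(12.1·38.6) = 0.002141 K/W
  R_concrete = L/(kA) = 0.157/(1.44·38.6) = 0.002825 K/W
  R_expanded polystyrene = L/(kA) = 0.0689/(0.0299·38.6) = 0.05970 K/W
  R_beech = L/(kA) = 0.0795/(0.145·38.6) = 0.01420 K/W
ΣR = 0.002141 + 0.002825 + 0.05970 + 0.01420 = 0.07887 K/W
Q = ΔT/ΣR = (21.8 °C − 7.47 °C)/0.07887 = 182 W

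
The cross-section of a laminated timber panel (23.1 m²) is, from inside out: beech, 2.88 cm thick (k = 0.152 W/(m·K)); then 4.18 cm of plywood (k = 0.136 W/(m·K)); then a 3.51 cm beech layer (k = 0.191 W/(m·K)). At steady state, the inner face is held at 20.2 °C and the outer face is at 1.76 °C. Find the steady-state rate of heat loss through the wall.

Treat each layer as a resistance in series:
  R_beech = L/(kA) = 0.0288/(0.152·23.1) = 0.008202 K/W
  R_plywood = L/(kA) = 0.0418/(0.136·23.1) = 0.01331 K/W
  R_beech = L/(kA) = 0.0351/(0.191·23.1) = 0.007955 K/W
ΣR = 0.008202 + 0.01331 + 0.007955 = 0.02947 K/W
Q = ΔT/ΣR = (20.2 °C − 1.76 °C)/0.02947 = 626 W

Q = 626 W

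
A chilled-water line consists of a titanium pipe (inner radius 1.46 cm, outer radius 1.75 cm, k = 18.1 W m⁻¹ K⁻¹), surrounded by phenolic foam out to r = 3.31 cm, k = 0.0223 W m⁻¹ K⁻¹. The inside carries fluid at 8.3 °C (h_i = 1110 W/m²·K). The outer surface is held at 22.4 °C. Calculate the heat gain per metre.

Treat each layer as a resistance in series:
  R'_conv,in = 1/(2πr h) = 1/(2π·0.0146·1110) = 0.009821 m·K/W
  R'_titanium = ln(0.0175/0.0146)/(2πk) = 0.1812/(2π·18.1) = 0.001593 m·K/W
  R'_phenolic foam = ln(0.0331/0.0175)/(2πk) = 0.6373/(2π·0.0223) = 4.549 m·K/W
ΣR = 0.009821 + 0.001593 + 4.549 = 4.560 m·K/W
Q' = ΔT/ΣR = (8.3 °C − 22.4 °C)/4.560 = -3.09 W/m
(Negative Q' ⇒ heat flows inward; heat gain = 3.09 W/m.)

Q' = 3.09 W/m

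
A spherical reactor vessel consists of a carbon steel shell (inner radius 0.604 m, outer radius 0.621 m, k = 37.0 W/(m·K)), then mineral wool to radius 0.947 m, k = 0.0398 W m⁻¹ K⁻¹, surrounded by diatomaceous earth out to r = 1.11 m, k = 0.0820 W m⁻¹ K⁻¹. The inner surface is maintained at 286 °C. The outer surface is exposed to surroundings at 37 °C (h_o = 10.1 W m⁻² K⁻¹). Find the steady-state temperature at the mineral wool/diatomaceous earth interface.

T = 67.9 °C

Treat each layer as a resistance in series:
  R_carbon steel = (1/0.604 − 1/0.621)/(4πk) = 0.04532/(4π·37.0) = 9.748×10^-5 K/W
  R_mineral wool = (1/0.621 − 1/0.947)/(4πk) = 0.5543/(4π·0.0398) = 1.108 K/W
  R_diatomaceous earth = (1/0.947 − 1/1.11)/(4πk) = 0.1551/(4π·0.0820) = 0.1505 K/W
  R_conv,out = 1/(4πr²h) = 1/(4π·1.11²·10.1) = 0.006395 K/W
ΣR = 9.748×10^-5 + 1.108 + 0.1505 + 0.006395 = 1.265 K/W
Q = ΔT/ΣR = (286 °C − 37 °C)/1.265 = 196.8 W
From the inner boundary to the mineral wool/diatomaceous earth interface, ΣR_partial = 1.108 K/W.
T_interface = T_in − Q·ΣR_partial = 286 °C − (196.8)(1.108) = 67.9 °C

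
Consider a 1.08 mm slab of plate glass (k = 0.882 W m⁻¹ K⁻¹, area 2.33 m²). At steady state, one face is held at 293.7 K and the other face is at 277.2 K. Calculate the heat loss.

Q = kA·ΔT/L = 0.882 × 2.33 × |293.7 K − 277.2 K| / 0.00108 = 31400 W

Q = 31400 W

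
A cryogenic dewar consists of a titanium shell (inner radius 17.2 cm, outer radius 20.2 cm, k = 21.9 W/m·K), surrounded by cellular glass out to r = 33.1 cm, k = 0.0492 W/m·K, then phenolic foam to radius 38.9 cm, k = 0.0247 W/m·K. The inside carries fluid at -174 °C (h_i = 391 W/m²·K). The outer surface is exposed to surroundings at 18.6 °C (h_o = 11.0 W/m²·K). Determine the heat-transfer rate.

Series thermal resistances, inner to outer:
  R_conv,in = 1/(4πr²h) = 1/(4π·0.172²·391) = 0.006879 K/W
  R_titanium = (1/0.172 − 1/0.202)/(4πk) = 0.8635/(4π·21.9) = 0.003138 K/W
  R_cellular glass = (1/0.202 − 1/0.331)/(4πk) = 1.929/(4π·0.0492) = 3.121 K/W
  R_phenolic foam = (1/0.331 − 1/0.389)/(4πk) = 0.4505/(4π·0.0247) = 1.451 K/W
  R_conv,out = 1/(4πr²h) = 1/(4π·0.389²·11.0) = 0.04781 K/W
ΣR = 0.006879 + 0.003138 + 3.121 + 1.451 + 0.04781 = 4.630 K/W
Q = ΔT/ΣR = (-174 °C − 18.6 °C)/4.630 = -41.6 W
(Negative Q ⇒ heat flows inward; heat gain = 41.6 W.)

Q = 41.6 W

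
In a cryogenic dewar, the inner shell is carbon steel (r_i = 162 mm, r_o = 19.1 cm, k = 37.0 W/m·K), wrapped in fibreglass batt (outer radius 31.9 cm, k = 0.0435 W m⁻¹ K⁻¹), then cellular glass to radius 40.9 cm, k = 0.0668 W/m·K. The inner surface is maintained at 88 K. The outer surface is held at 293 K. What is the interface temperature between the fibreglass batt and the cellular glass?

Series thermal resistances, inner to outer:
  R_carbon steel = (1/0.162 − 1/0.191)/(4πk) = 0.9372/(4π·37.0) = 0.002016 K/W
  R_fibreglass batt = (1/0.191 − 1/0.319)/(4πk) = 2.101/(4π·0.0435) = 3.843 K/W
  R_cellular glass = (1/0.319 − 1/0.409)/(4πk) = 0.6898/(4π·0.0668) = 0.8218 K/W
ΣR = 0.002016 + 3.843 + 0.8218 = 4.667 K/W
Q = ΔT/ΣR = (88 K − 293 K)/4.667 = -43.93 W
From the inner boundary to the fibreglass batt/cellular glass interface, ΣR_partial = 3.845 K/W.
T_interface = T_in − Q·ΣR_partial = 88 K − (-43.93)(3.845) = 256.9 K

T = 256.9 K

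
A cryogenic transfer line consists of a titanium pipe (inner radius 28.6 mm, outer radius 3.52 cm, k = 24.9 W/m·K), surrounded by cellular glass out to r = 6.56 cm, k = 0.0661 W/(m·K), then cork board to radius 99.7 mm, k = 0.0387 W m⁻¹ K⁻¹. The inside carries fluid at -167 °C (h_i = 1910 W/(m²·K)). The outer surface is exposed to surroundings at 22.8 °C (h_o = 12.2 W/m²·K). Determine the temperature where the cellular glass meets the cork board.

T = -82.0 °C

Resistance network (inner→outer):
  R'_conv,in = 1/(2πr h) = 1/(2π·0.0286·1910) = 0.002914 m·K/W
  R'_titanium = ln(0.0352/0.0286)/(2πk) = 0.2076/(2π·24.9) = 0.001327 m·K/W
  R'_cellular glass = ln(0.0656/0.0352)/(2πk) = 0.6225/(2π·0.0661) = 1.499 m·K/W
  R'_cork board = ln(0.0997/0.0656)/(2πk) = 0.4186/(2π·0.0387) = 1.721 m·K/W
  R'_conv,out = 1/(2πr h) = 1/(2π·0.0997·12.2) = 0.1308 m·K/W
ΣR = 0.002914 + 0.001327 + 1.499 + 1.721 + 0.1308 = 3.355 m·K/W
Q' = ΔT/ΣR = (-167 °C − 22.8 °C)/3.355 = -56.57 W/m
From the inner boundary to the cellular glass/cork board interface, ΣR_partial = 1.503 m·K/W.
T_interface = T_in − Q'·ΣR_partial = -167 °C − (-56.57)(1.503) = -82.0 °C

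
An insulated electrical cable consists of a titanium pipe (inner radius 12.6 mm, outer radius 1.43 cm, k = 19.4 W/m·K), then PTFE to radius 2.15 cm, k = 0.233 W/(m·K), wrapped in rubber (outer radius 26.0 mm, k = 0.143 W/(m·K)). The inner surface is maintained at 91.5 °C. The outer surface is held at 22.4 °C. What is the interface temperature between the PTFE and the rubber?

Treat each layer as a resistance in series:
  R'_titanium = ln(0.0143/0.0126)/(2πk) = 0.1266/(2π·19.4) = 0.001038 m·K/W
  R'_PTFE = ln(0.0215/0.0143)/(2πk) = 0.4078/(2π·0.233) = 0.2786 m·K/W
  R'_rubber = ln(0.0260/0.0215)/(2πk) = 0.1900/(2π·0.143) = 0.2115 m·K/W
ΣR = 0.001038 + 0.2786 + 0.2115 = 0.4911 m·K/W
Q' = ΔT/ΣR = (91.5 °C − 22.4 °C)/0.4911 = 140.7 W/m
From the inner boundary to the PTFE/rubber interface, ΣR_partial = 0.2796 m·K/W.
T_interface = T_in − Q'·ΣR_partial = 91.5 °C − (140.7)(0.2796) = 52.2 °C

T = 52.2 °C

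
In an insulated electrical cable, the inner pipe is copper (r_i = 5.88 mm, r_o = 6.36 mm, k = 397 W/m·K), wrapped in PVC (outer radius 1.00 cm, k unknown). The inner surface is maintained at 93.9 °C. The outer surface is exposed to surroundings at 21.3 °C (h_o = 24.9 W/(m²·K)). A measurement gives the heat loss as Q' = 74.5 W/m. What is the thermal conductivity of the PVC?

ΣR = ΔT/Q' = |93.9 − 21.3|/74.5 = 0.9745 m·K/W
Known resistances:
  R'_copper = ln(0.00636/0.00588)/(2πk) = 0.07847/(2π·397) = 3.146×10^-5 m·K/W
  R'_conv,out = 1/(2πr h) = 1/(2π·0.0100·24.9) = 0.6392 m·K/W
R_PVC = ΣR − ΣR_known = 0.9745 − 0.6392 = 0.3353 m·K/W
ln(r₂/r₁)/(2πk) = 0.3353 ⇒ k = 0.4526/(2π·0.3353) = 0.215 W/m·K

k = 0.215 W/m·K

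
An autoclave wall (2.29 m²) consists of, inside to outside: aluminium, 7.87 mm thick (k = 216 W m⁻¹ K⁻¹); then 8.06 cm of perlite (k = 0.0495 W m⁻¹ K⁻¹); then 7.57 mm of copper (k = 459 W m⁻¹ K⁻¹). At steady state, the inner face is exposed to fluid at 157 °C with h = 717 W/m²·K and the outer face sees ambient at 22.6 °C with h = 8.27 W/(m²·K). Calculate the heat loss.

Resistance network (inner→outer):
  R_conv,in = 1/(hA) = 1/(717·2.29) = 6.090×10^-4 K/W
  R_aluminium = L/(kA) = 0.00787/(216·2.29) = 1.591×10^-5 K/W
  R_perlite = L/(kA) = 0.0806/(0.0495·2.29) = 0.7110 K/W
  R_copper = L/(kA) = 0.00757/(459·2.29) = 7.202×10^-6 K/W
  R_conv,out = 1/(hA) = 1/(8.27·2.29) = 0.05280 K/W
ΣR = 6.090×10^-4 + 1.591×10^-5 + 0.7110 + 7.202×10^-6 + 0.05280 = 0.7644 K/W
Q = ΔT/ΣR = (157 °C − 22.6 °C)/0.7644 = 176 W

Q = 176 W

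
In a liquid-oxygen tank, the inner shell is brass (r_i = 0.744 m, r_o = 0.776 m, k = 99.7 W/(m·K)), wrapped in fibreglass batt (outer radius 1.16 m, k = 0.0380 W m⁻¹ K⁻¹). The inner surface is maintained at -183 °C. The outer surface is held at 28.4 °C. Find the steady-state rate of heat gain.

Q = 237 W

Treat each layer as a resistance in series:
  R_brass = (1/0.744 − 1/0.776)/(4πk) = 0.05543/(4π·99.7) = 4.424×10^-5 K/W
  R_fibreglass batt = (1/0.776 − 1/1.16)/(4πk) = 0.4266/(4π·0.0380) = 0.8933 K/W
ΣR = 4.424×10^-5 + 0.8933 = 0.8933 K/W
Q = ΔT/ΣR = (-183 °C − 28.4 °C)/0.8933 = -237 W
(Negative Q ⇒ heat flows inward; heat gain = 237 W.)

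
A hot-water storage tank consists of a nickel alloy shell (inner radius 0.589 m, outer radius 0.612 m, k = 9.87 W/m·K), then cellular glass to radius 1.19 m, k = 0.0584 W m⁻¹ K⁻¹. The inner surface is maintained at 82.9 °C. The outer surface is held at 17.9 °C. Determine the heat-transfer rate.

Q = 60.1 W

Resistance network (inner→outer):
  R_nickel alloy = (1/0.589 − 1/0.612)/(4πk) = 0.06381/(4π·9.87) = 5.144×10^-4 K/W
  R_cellular glass = (1/0.612 − 1/1.19)/(4πk) = 0.7937/(4π·0.0584) = 1.081 K/W
ΣR = 5.144×10^-4 + 1.081 = 1.082 K/W
Q = ΔT/ΣR = (82.9 °C − 17.9 °C)/1.082 = 60.1 W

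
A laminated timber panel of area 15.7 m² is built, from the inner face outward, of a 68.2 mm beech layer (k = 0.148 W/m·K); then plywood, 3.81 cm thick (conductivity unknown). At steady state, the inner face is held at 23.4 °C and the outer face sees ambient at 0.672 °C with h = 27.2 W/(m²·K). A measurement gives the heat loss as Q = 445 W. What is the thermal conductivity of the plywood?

k = 0.125 W/m·K

ΣR = ΔT/Q = |23.4 − 0.672|/445 = 0.05107 K/W
Known resistances:
  R_beech = L/(kA) = 0.0682/(0.148·15.7) = 0.02935 K/W
  R_conv,out = 1/(hA) = 1/(27.2·15.7) = 0.002342 K/W
R_plywood = ΣR − ΣR_known = 0.05107 − 0.03169 = 0.01938 K/W
L/(kA) = 0.01938 ⇒ k = 0.0381/(0.01938·15.7) = 0.125 W/m·K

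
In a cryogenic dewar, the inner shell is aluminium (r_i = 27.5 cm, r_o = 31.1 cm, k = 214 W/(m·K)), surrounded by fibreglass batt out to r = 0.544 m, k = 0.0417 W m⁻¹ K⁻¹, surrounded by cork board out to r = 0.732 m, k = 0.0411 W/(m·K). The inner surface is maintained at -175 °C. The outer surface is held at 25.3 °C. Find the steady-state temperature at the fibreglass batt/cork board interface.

Treat each layer as a resistance in series:
  R_aluminium = (1/0.275 − 1/0.311)/(4πk) = 0.4209/(4π·214) = 1.565×10^-4 K/W
  R_fibreglass batt = (1/0.311 − 1/0.544)/(4πk) = 1.377/(4π·0.0417) = 2.628 K/W
  R_cork board = (1/0.544 − 1/0.732)/(4πk) = 0.4721/(4π·0.0411) = 0.9141 K/W
ΣR = 1.565×10^-4 + 2.628 + 0.9141 = 3.542 K/W
Q = ΔT/ΣR = (-175 °C − 25.3 °C)/3.542 = -56.55 W
From the inner boundary to the fibreglass batt/cork board interface, ΣR_partial = 2.628 K/W.
T_interface = T_in − Q·ΣR_partial = -175 °C − (-56.55)(2.628) = -26.4 °C

T = -26.4 °C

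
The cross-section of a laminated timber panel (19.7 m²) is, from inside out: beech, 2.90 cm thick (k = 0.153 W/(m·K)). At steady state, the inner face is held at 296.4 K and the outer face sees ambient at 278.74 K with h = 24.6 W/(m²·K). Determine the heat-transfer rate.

Q = 1510 W

Resistance network (inner→outer):
  R_beech = L/(kA) = 0.0290/(0.153·19.7) = 0.009621 K/W
  R_conv,out = 1/(hA) = 1/(24.6·19.7) = 0.002063 K/W
ΣR = 0.009621 + 0.002063 = 0.01168 K/W
Q = ΔT/ΣR = (296.4 K − 278.74 K)/0.01168 = 1510 W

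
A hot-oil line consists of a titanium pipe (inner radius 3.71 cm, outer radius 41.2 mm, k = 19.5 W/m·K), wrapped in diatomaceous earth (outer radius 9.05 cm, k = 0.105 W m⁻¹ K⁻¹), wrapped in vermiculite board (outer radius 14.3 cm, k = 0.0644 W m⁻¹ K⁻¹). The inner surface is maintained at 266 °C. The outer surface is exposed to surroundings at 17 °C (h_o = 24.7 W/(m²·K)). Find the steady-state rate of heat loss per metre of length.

Series thermal resistances, inner to outer:
  R'_titanium = ln(0.0412/0.0371)/(2πk) = 0.1048/(2π·19.5) = 8.555×10^-4 m·K/W
  R'_diatomaceous earth = ln(0.0905/0.0412)/(2πk) = 0.7869/(2π·0.105) = 1.193 m·K/W
  R'_vermiculite board = ln(0.143/0.0905)/(2πk) = 0.4575/(2π·0.0644) = 1.131 m·K/W
  R'_conv,out = 1/(2πr h) = 1/(2π·0.143·24.7) = 0.04506 m·K/W
ΣR = 8.555×10^-4 + 1.193 + 1.131 + 0.04506 = 2.370 m·K/W
Q' = ΔT/ΣR = (266 °C − 17 °C)/2.370 = 105 W/m

Q' = 105 W/m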